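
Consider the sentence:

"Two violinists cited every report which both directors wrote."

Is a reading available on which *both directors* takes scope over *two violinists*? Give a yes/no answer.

No

The DP *both directors* is contained in the relative clause *which both directors wrote* modifying *every report*.
The relative clause forms an island for QR, so the quantifier is confined to the head noun's restrictor.
Hence only narrow scope for *both directors* (under *two violinists*) survives.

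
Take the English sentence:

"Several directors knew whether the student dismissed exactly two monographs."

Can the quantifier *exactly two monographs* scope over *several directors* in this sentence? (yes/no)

*exactly two monographs* is embedded in the embedded question *whether the student dismissed exactly two monographs*.
An indirect question is a wh-island; the filled [Spec,CP] blocks QR across the CP edge.
There is no licit LF on which *exactly two monographs* c-commands *several directors*.

No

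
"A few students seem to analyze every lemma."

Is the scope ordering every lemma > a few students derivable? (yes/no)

Yes

Raising constructions are monoclausal for scope purposes; *every lemma* is not separated from *a few students* by any island.
Clause-internal QR can adjoin the lower DP above the subject, yielding the inverse reading.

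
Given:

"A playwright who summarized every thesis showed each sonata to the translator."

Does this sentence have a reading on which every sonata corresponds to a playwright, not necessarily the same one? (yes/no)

This is the *each sonata* > *a playwright* reading.
Although the sentence contains a relative clause (*who summarized every thesis*), *each sonata* is outside it, in the matrix VP.
Ordinary QR to a clause-peripheral position gives the wide-scope LF for the lower DP.

Yes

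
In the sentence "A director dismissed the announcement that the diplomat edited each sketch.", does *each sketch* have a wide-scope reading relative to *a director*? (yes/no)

No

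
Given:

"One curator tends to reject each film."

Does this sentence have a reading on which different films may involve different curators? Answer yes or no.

This is the *each film* > *one curator* reading.
*each film* is the object of the infinitival complement of a raising predicate; raising infinitives are transparent for QR, so the two DPs are in effect clausemates.
Nothing blocks QR of the lower DP to a position above the higher one, so inverse scope is available.
The sentence is scopally ambiguous between *one curator* > *each film* and *each film* > *one curator*.

Yes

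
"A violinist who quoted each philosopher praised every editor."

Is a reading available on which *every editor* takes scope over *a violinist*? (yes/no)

Yes

The relative clause *who quoted each philosopher* modifies *a violinist*, but *every editor* is not inside that relative clause — it is an argument of the matrix verb.
Ordinary QR to a clause-peripheral position gives the wide-scope LF for the lower DP.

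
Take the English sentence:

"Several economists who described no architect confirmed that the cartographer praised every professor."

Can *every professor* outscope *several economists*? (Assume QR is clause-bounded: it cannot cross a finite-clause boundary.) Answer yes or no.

The target quantifier *every professor* is part of the finite complement clause *that the cartographer praised every professor*.
Under clause-bounded QR, a quantifier in an embedded finite clause cannot raise into the matrix clause.
Hence only narrow scope for *every professor* (under *several economists*) survives.

No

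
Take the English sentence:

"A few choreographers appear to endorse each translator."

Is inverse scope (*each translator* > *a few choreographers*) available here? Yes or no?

Yes

Infinitival complements of raising predicates do not block QR; *each translator* and *a few choreographers* are effectively clausemates.
Clause-internal QR can adjoin the lower DP above the subject, yielding the inverse reading.
Both orderings are possible: *a few choreographers* > *each translator* and *each translator* > *a few choreographers*.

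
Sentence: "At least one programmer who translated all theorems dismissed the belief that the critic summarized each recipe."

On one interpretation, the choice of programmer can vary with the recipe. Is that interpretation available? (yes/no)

No

That reading corresponds to *each recipe* > *at least one programmer*.
The target quantifier *each recipe* is part of the complex NP *the belief that the critic summarized each recipe*.
Since the clause is the complement of a nominal head, the CNPC blocks scope extraction.
So the wide-scope reading for *each recipe* is blocked.
(Only the surface reading survives: one fixed programmer with respect to all the relevant recipes.)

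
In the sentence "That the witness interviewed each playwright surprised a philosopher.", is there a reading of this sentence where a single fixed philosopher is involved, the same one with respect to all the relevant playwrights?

That reading corresponds to *a philosopher* > *each playwright*.
*a philosopher* is a matrix-clause argument and can take scope within the matrix clause over the constituent containing *each playwright*, so *a philosopher* > *each playwright* needs no island-crossing movement and is available.

Yes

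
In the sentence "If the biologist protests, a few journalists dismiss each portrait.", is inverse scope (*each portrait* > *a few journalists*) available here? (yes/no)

Yes

The adjunct island is irrelevant here — *each portrait* and *a few journalists* are both in the matrix clause.
Nothing blocks QR of the lower DP to a position above the higher one, so inverse scope is available.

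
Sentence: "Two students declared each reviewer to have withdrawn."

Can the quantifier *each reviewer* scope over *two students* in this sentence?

Yes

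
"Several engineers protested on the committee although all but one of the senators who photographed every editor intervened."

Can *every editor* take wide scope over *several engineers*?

The target quantifier *every editor* is part of the relative clause *who photographed every editor*, which is itself inside the adjunct *although all but one of the senators who photographed every editor intervened*.
Both the relative clause and the enclosing adjunct are scope islands; QR cannot cross either.
Hence only narrow scope for *every editor* (under *several engineers*) survives.

No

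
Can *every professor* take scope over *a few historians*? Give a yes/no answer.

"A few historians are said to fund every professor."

*every professor* is inside a raising infinitive, which is transparent to QR (no CP barrier), so it behaves as a matrix argument.
Ordinary QR to a clause-peripheral position gives the wide-scope LF for the lower DP.

Yes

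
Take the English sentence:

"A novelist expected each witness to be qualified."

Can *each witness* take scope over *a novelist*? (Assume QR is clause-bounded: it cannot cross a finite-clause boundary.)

Yes

*each witness* is the subject of an ECM infinitive — the infinitival complement of an ECM verb is not a scope island, so *each witness* can raise into the matrix clause.
QR within a single clause is free, so the lower quantifier may take scope over the higher one.
So *each witness* > *a novelist* is among the available readings.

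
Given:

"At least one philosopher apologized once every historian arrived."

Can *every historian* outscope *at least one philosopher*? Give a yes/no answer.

*every historian* sits inside the adjunct clause *once every historian arrived*.
Adjunct clauses are scope islands: a quantifier inside an adjunct cannot raise into the matrix clause.
*every historian* is confined to the island and cannot take scope over *at least one philosopher*.

No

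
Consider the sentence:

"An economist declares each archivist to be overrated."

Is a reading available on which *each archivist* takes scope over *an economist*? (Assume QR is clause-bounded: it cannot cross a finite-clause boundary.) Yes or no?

*each archivist* is the subject of an ECM infinitive — the infinitival complement of an ECM verb is not a scope island, so *each archivist* can raise into the matrix clause.
Since no island is crossed, the inverse ordering is licensed alongside surface scope.

Yes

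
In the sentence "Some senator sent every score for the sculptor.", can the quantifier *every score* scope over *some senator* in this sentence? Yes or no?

Yes

*some senator* and *every score* are co-arguments of the matrix verb, with nothing but a clause-internal boundary between them.
QR within a single clause is free, so the lower quantifier may take scope over the higher one.
Both orderings are possible: *some senator* > *every score* and *every score* > *some senator*.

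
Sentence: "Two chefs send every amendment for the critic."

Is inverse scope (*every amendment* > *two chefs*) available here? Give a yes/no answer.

Yes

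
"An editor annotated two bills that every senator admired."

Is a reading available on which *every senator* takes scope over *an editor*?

*every senator* occurs within the relative clause *that every senator admired* modifying *two bills*.
The relative clause forms an island for QR, so the quantifier is confined to the head noun's restrictor.
The inverse ordering *every senator* > *an editor* is therefore underivable.
(Only the surface reading survives: one fixed editor with respect to all the relevant senators.)

No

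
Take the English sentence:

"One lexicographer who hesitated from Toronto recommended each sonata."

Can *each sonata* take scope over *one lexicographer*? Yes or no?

Yes

*each sonata* is a matrix argument; only *one lexicographer* is modified by the relative clause *who hesitated from Toronto*, so the RC island is irrelevant to the target quantifier.
Ordinary QR to a clause-peripheral position gives the wide-scope LF for the lower DP.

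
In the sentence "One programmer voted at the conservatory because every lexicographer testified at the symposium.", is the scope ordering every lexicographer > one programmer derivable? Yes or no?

No

*every lexicographer* is embedded in the adjunct clause *because every lexicographer testified at the symposium*.
Adverbial clauses are not L-marked, so they are barriers for QR — the quantifier cannot escape the adjunct.
*every lexicographer* is confined to the island and cannot take scope over *one programmer*.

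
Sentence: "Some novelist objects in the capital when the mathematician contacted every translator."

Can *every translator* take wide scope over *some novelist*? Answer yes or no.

No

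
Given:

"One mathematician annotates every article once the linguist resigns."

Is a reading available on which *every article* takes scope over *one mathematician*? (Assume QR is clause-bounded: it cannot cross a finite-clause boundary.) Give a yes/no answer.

*every article* is a matrix argument; the adjunct is an island but the target quantifier is outside it.
Nothing blocks QR of the lower DP to a position above the higher one, so inverse scope is available.

Yes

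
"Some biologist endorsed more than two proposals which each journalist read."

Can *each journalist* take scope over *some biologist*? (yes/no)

*each journalist* occurs within the relative clause *which each journalist read* modifying *more than two proposals*.
A relative clause is a scope island — quantifier raising cannot cross its boundary.
*each journalist* > *some biologist* would require crossing that boundary, which is illicit.

No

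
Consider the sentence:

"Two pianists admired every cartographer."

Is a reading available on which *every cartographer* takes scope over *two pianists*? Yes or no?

Yes

*every cartographer* is the matrix object and *two pianists* the matrix subject; the two are clausemates.
QR within a single clause is free, so the lower quantifier may take scope over the higher one.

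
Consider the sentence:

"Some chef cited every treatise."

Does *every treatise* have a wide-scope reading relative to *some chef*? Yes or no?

*every treatise* and *some chef* are in the same minimal clause.
QR within a single clause is free, so the lower quantifier may take scope over the higher one.

Yes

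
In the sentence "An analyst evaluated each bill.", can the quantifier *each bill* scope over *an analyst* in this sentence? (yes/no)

Both DPs are arguments of the same predicate; there is no clause or island boundary between them.
Nothing blocks QR of the lower DP to a position above the higher one, so inverse scope is available.

Yes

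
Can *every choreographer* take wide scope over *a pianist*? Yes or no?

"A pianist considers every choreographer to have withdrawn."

Yes

The ECM infinitive is scope-transparent — *every choreographer* is free to raise above *a pianist*.
Clause-internal QR can adjoin the lower DP above the subject, yielding the inverse reading.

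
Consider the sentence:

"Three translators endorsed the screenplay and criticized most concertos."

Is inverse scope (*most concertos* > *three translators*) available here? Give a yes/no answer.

Structurally, *most concertos* is inside one conjunct of the coordinate structure (*criticized most concertos*).
QR out of a conjunct would have to apply non-ATB, which the CSC forbids.
Hence only narrow scope for *most concertos* (under *three translators*) survives.

No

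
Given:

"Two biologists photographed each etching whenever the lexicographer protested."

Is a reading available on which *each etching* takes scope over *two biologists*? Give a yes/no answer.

Yes

Although there is an adjunct clause, *each etching* is in the main clause, not inside the adjunct.
Since no island is crossed, the inverse ordering is licensed alongside surface scope.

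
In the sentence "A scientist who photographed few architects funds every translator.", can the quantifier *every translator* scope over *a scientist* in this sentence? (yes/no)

*every translator* sits in the matrix clause, not in the relative clause on *a scientist*.
With no island boundary between them, the object can take inverse scope over the subject via ordinary QR within the clause.

Yes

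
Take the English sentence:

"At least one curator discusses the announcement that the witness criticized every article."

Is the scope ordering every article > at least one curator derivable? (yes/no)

No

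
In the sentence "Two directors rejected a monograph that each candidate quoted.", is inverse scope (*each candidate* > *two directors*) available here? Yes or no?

Structurally, *each candidate* is inside the relative clause *that each candidate quoted* modifying *a monograph*.
QR out of a relative clause is ruled out by the relative-clause island constraint.
*each candidate* is confined to the island and cannot take scope over *two directors*.

No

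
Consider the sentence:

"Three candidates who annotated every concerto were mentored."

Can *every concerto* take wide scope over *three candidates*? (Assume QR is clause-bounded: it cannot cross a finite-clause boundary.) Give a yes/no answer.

The DP *every concerto* is contained in the relative clause *who annotated every concerto*.
Relative clauses block scope extraction: QR cannot target a position outside the modified NP.
So *every concerto* cannot raise to a position above *three candidates*.

No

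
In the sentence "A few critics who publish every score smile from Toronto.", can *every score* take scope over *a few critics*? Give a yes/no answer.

The target quantifier *every score* is part of the relative clause *who publish every score*.
Relative clauses are scope islands: a quantifier cannot QR out of a relative clause to take scope in the matrix clause.
So the wide-scope reading for *every score* is blocked.

No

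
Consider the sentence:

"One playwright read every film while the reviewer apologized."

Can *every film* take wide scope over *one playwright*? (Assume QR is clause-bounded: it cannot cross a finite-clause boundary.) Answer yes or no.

Yes

Neither queried DP is inside the adjunct, so the adjunct-island constraint does not apply.
Nothing blocks QR of the lower DP to a position above the higher one, so inverse scope is available.
The sentence is scopally ambiguous between *one playwright* > *every film* and *every film* > *one playwright*.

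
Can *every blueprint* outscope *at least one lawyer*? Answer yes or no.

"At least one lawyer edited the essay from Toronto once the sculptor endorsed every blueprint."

The DP *every blueprint* is contained in the adjunct clause *once the sculptor endorsed every blueprint*.
The adjunct-island constraint bars QR out of an adverbial clause.
*every blueprint* > *at least one lawyer* would require crossing that boundary, which is illicit.

No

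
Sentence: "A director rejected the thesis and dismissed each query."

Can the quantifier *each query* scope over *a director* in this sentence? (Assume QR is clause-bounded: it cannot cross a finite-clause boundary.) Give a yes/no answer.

No

*each query* sits inside one conjunct of the coordinate structure (*dismissed each query*).
Coordinate structures are islands for non-across-the-board movement, QR included.
The inverse ordering *each query* > *a director* is therefore underivable.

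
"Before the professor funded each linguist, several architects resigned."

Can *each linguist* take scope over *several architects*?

No

The DP *each linguist* is contained in the adjunct clause *before the professor funded each linguist*.
Since the clause is an adjunct (not a complement), the Adjunct Condition blocks QR across its edge.
So *each linguist* cannot raise to a position above *several architects*.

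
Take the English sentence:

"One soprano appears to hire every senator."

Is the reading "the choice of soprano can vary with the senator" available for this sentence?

The paraphrase describes the scope ordering *every senator* > *one soprano*.
Infinitival complements of raising predicates do not block QR; *every senator* and *one soprano* are effectively clausemates.
Clause-internal QR can adjoin the lower DP above the subject, yielding the inverse reading.

Yes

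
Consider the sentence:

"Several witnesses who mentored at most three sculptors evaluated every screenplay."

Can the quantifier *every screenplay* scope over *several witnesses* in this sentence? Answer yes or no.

*every screenplay* is a matrix argument; only *several witnesses* is modified by the relative clause *who mentored at most three sculptors*, so the RC island is irrelevant to the target quantifier.
Ordinary QR to a clause-peripheral position gives the wide-scope LF for the lower DP.

Yes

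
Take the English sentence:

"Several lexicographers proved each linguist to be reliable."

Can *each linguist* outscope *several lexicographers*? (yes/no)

Yes

*each linguist* is an ECM subject; ECM complements are not islands, and the embedded quantifier may take matrix scope.
With no island boundary between them, the object can take inverse scope over the subject via ordinary QR within the clause.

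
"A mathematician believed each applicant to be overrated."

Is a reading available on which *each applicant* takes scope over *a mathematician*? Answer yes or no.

*each applicant* is an ECM subject; ECM complements are not islands, and the embedded quantifier may take matrix scope.
QR within a single clause is free, so the lower quantifier may take scope over the higher one.
The sentence is scopally ambiguous between *a mathematician* > *each applicant* and *each applicant* > *a mathematician*.

Yes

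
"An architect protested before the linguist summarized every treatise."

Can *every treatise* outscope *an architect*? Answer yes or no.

The DP *every treatise* is contained in the adjunct clause *before the linguist summarized every treatise*.
Scope out of an adjunct clause is unavailable: QR respects the adjunct-island constraint.
So *every treatise* cannot raise high enough to outscope *an architect*; only the surface ordering *an architect* > *every treatise* is available.

No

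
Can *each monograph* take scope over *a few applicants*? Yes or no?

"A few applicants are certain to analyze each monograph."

Yes

The matrix predicate is a raising verb, whose infinitival complement is not a scope island — *each monograph* can QR into the matrix clause.
No island intervenes, so both surface and inverse scope are derivable.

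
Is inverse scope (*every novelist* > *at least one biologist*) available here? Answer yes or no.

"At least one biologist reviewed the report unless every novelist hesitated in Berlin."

No

*every novelist* is embedded in the adjunct clause *unless every novelist hesitated in Berlin*.
Scope out of an adjunct clause is unavailable: QR respects the adjunct-island constraint.
Hence only narrow scope for *every novelist* (under *at least one biologist*) survives.
(Only the surface reading survives: one fixed biologist with respect to all the relevant novelists.)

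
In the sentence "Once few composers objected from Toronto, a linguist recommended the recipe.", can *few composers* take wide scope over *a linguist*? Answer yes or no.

Structurally, *few composers* is inside the adjunct clause *once few composers objected from Toronto*.
Adjunct clauses are scope islands: a quantifier inside an adjunct cannot raise into the matrix clause.
*few composers* is confined to the island and cannot take scope over *a linguist*.

No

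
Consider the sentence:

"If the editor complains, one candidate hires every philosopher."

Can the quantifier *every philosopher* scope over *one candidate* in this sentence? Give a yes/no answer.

The adjunct clause does not contain *every philosopher*, which is the matrix object.
QR within a single clause is free, so the lower quantifier may take scope over the higher one.
Both orderings are possible: *one candidate* > *every philosopher* and *every philosopher* > *one candidate*.

Yes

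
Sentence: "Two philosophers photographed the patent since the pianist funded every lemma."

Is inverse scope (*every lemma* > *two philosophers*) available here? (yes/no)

No

*every lemma* sits inside the adjunct clause *since the pianist funded every lemma*.
Adverbial clauses are not L-marked, so they are barriers for QR — the quantifier cannot escape the adjunct.
So the wide-scope reading for *every lemma* is blocked.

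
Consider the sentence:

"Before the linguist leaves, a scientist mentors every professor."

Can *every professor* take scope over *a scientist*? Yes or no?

Yes

*every professor* is a matrix argument; the adjunct is an island but the target quantifier is outside it.
No island intervenes, so both surface and inverse scope are derivable.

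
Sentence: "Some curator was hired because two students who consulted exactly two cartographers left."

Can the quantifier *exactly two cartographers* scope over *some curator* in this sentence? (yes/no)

No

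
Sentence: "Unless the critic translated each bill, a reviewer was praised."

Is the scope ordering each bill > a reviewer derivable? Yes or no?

No

*each bill* is embedded in the adjunct clause *unless the critic translated each bill*.
Adverbial clauses are not L-marked, so they are barriers for QR — the quantifier cannot escape the adjunct.
There is no licit LF on which *each bill* c-commands *a reviewer*.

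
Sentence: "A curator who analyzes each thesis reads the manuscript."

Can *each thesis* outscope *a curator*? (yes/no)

No

*each thesis* is embedded in the relative clause *who analyzes each thesis*.
The relative clause forms an island for QR, so the quantifier is confined to the head noun's restrictor.
The inverse ordering *each thesis* > *a curator* is therefore underivable.
(Only the surface reading survives: one fixed curator with respect to all the relevant theses.)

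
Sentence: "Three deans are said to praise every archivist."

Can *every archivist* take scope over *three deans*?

*every archivist* is the object of the infinitival complement of a raising predicate; raising infinitives are transparent for QR, so the two DPs are in effect clausemates.
With no island boundary between them, the object can take inverse scope over the subject via ordinary QR within the clause.

Yes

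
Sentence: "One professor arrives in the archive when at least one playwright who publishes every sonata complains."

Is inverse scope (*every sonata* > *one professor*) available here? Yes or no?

No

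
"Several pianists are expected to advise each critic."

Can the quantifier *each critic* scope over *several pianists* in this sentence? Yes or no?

*each critic* is inside a raising infinitive, which is transparent to QR (no CP barrier), so it behaves as a matrix argument.
Since no island is crossed, the inverse ordering is licensed alongside surface scope.

Yes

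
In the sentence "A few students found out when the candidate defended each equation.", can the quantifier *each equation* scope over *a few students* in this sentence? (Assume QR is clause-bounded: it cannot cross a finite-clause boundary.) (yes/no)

*each equation* is embedded in the embedded question *when the candidate defended each equation*.
An indirect question is a wh-island; the filled [Spec,CP] blocks QR across the CP edge.
*each equation* > *a few students* would require crossing that boundary, which is illicit.

No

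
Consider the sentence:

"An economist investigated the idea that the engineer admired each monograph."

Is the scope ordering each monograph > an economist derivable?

No

*each monograph* sits inside the complex NP *the idea that the engineer admired each monograph*.
The complex NP is opaque for QR — the quantifier is frozen inside the noun's complement.
Hence only narrow scope for *each monograph* (under *an economist*) survives.
(Only the surface reading survives: one fixed economist with respect to all the relevant monographs.)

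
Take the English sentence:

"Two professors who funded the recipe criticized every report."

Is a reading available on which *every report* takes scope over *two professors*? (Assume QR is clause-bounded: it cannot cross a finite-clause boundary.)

The relative clause *who funded the recipe* modifies *two professors*, but *every report* is not inside that relative clause — it is an argument of the matrix verb.
Since no island is crossed, the inverse ordering is licensed alongside surface scope.

Yes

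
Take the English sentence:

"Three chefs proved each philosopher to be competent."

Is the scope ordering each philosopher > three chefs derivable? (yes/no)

Yes

*each philosopher* is an ECM subject; ECM complements are not islands, and the embedded quantifier may take matrix scope.
Ordinary QR to a clause-peripheral position gives the wide-scope LF for the lower DP.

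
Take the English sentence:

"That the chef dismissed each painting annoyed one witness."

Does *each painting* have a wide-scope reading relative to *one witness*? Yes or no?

No

Structurally, *each painting* is inside the sentential subject *that the chef dismissed each painting*.
Sentential subjects are islands: a quantifier inside the subject clause cannot raise over the matrix predicate.
There is no licit LF on which *each painting* c-commands *one witness*.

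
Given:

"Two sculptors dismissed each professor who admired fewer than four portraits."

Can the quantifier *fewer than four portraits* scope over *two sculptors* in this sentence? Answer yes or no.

*fewer than four portraits* sits inside the relative clause *who admired fewer than four portraits* modifying *each professor*.
Relative clauses are scope islands: a quantifier cannot QR out of a relative clause to take scope in the matrix clause.
So the wide-scope reading for *fewer than four portraits* is blocked.

No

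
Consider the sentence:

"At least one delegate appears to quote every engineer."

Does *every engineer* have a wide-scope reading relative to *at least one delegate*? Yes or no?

Yes

Infinitival complements of raising predicates do not block QR; *every engineer* and *at least one delegate* are effectively clausemates.
Ordinary QR to a clause-peripheral position gives the wide-scope LF for the lower DP.
The sentence is scopally ambiguous between *at least one delegate* > *every engineer* and *every engineer* > *at least one delegate*.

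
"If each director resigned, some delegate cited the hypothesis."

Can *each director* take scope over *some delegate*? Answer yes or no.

The DP *each director* is contained in the adjunct clause *if each director resigned*.
The adjunct-island constraint bars QR out of an adverbial clause.
The ordering *each director* > *some delegate* is therefore underivable.

No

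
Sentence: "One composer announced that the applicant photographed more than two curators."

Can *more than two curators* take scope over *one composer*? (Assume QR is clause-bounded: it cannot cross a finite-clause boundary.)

The target quantifier *more than two curators* is part of the finite complement clause *that the applicant photographed more than two curators*.
Given the clause-boundedness assumption, QR cannot cross the finite CP into the matrix.
The inverse ordering *more than two curators* > *one composer* is therefore underivable.

No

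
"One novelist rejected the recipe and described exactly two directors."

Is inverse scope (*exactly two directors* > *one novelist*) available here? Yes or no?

No

*exactly two directors* sits inside one conjunct of the coordinate structure (*described exactly two directors*).
Asymmetric QR out of one conjunct violates the Coordinate Structure Constraint.
There is no licit LF on which *exactly two directors* c-commands *one novelist*.
(Only the surface reading survives: one fixed novelist with respect to all the relevant directors.)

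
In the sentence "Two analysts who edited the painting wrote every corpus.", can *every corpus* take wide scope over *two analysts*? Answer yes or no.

Yes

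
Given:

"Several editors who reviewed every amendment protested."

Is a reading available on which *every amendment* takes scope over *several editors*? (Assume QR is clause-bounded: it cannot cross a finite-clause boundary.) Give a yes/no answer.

*every amendment* occurs within the relative clause *who reviewed every amendment*.
QR out of a relative clause is ruled out by the relative-clause island constraint.
The inverse ordering *every amendment* > *several editors* is therefore underivable.

No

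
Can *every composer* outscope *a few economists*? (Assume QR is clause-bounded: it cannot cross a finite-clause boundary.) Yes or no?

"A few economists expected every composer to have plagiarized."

Yes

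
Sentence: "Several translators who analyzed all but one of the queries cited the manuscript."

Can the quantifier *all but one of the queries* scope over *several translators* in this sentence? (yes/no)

No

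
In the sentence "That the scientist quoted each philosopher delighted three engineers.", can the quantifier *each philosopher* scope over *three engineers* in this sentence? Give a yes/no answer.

*each philosopher* is embedded in the sentential subject *that the scientist quoted each philosopher*.
Clausal subjects are scope islands; QR from inside the subject into the matrix is barred.
So *each philosopher* cannot raise to a position above *three engineers*.

No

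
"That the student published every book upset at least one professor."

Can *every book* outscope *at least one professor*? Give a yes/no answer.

No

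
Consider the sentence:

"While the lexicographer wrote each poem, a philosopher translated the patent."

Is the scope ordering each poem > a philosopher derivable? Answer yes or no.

*each poem* sits inside the adjunct clause *while the lexicographer wrote each poem*.
Since the clause is an adjunct (not a complement), the Adjunct Condition blocks QR across its edge.
*each poem* > *a philosopher* would require crossing that boundary, which is illicit.

No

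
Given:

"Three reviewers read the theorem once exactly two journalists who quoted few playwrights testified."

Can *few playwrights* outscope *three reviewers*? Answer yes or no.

No

The DP *few playwrights* is contained in the relative clause *who quoted few playwrights*, which is itself inside the adjunct *once exactly two journalists who quoted few playwrights testified*.
Even if one barrier were somehow void, the other would still block QR.
Hence only narrow scope for *few playwrights* (under *three reviewers*) survives.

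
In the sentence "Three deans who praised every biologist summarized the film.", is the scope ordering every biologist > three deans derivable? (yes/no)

No

*every biologist* occurs within the relative clause *who praised every biologist*.
The relative clause forms an island for QR, so the quantifier is confined to the head noun's restrictor.
So *every biologist* cannot raise high enough to outscope *three deans*; only the surface ordering *three deans* > *every biologist* is available.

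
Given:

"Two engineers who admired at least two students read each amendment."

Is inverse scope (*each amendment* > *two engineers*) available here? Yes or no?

Yes

*each amendment* sits in the matrix clause, not in the relative clause on *two engineers*.
Since no island is crossed, the inverse ordering is licensed alongside surface scope.
So *each amendment* > *two engineers* is among the available readings.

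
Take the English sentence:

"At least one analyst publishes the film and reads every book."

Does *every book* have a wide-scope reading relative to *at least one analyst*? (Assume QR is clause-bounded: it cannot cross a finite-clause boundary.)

No

The target quantifier *every book* is part of one conjunct of the coordinate structure (*reads every book*).
A quantifier cannot raise out of one conjunct of a coordination across the whole coordinate structure — the CSC applies to QR.
Hence only narrow scope for *every book* (under *at least one analyst*) survives.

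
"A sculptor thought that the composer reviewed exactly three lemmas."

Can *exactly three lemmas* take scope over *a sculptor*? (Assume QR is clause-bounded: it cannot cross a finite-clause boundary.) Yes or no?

No

*exactly three lemmas* is embedded in the finite complement clause *that the composer reviewed exactly three lemmas*.
QR is clause-bounded, so the finite complement is a scope island for the embedded quantifier.
There is no licit LF on which *exactly three lemmas* c-commands *a sculptor*.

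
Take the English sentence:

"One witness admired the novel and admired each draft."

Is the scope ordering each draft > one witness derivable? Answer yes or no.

No

*each draft* occurs within one conjunct of the coordinate structure (*admired each draft*).
A quantifier cannot raise out of one conjunct of a coordination across the whole coordinate structure — the CSC applies to QR.
Hence only narrow scope for *each draft* (under *one witness*) survives.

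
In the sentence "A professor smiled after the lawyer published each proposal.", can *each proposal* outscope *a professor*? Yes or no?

No

The target quantifier *each proposal* is part of the adjunct clause *after the lawyer published each proposal*.
The adjunct-island constraint bars QR out of an adverbial clause.
So *each proposal* cannot raise high enough to outscope *a professor*; only the surface ordering *a professor* > *each proposal* is available.
(Only the surface reading survives: one fixed professor with respect to all the relevant proposals.)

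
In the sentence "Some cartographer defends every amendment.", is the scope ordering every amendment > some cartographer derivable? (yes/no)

*some cartographer* and *every amendment* are co-arguments of the matrix verb, with nothing but a clause-internal boundary between them.
Nothing blocks QR of the lower DP to a position above the higher one, so inverse scope is available.
The sentence is scopally ambiguous between *some cartographer* > *every amendment* and *every amendment* > *some cartographer*.

Yes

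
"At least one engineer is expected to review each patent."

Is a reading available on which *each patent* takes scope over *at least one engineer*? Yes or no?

*each patent* is the object of the infinitival complement of a raising predicate; raising infinitives are transparent for QR, so the two DPs are in effect clausemates.
Ordinary QR to a clause-peripheral position gives the wide-scope LF for the lower DP.
The sentence is scopally ambiguous between *at least one engineer* > *each patent* and *each patent* > *at least one engineer*.

Yes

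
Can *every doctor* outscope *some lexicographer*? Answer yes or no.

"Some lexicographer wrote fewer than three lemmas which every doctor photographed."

No

The DP *every doctor* is contained in the relative clause *which every doctor photographed* modifying *fewer than three lemmas*.
The relative clause forms an island for QR, so the quantifier is confined to the head noun's restrictor.
The inverse ordering *every doctor* > *some lexicographer* is therefore underivable.
(Only the surface reading survives: one fixed lexicographer with respect to all the relevant doctors.)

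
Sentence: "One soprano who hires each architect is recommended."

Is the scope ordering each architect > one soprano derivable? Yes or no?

The target quantifier *each architect* is part of the relative clause *who hires each architect*.
Relative clauses are scope islands: a quantifier cannot QR out of a relative clause to take scope in the matrix clause.
*each architect* > *one soprano* would require crossing that boundary, which is illicit.
(Only the surface reading survives: one fixed soprano with respect to all the relevant architects.)

No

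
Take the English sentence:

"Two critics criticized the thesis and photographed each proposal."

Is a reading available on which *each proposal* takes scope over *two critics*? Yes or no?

No

Structurally, *each proposal* is inside one conjunct of the coordinate structure (*photographed each proposal*).
QR out of a conjunct would have to apply non-ATB, which the CSC forbids.
So *each proposal* cannot raise to a position above *two critics*.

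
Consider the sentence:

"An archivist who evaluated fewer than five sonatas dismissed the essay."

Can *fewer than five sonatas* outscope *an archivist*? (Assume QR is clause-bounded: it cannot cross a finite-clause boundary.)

No

The target quantifier *fewer than five sonatas* is part of the relative clause *who evaluated fewer than five sonatas*.
A relative clause is a scope island — quantifier raising cannot cross its boundary.
Hence only narrow scope for *fewer than five sonatas* (under *an archivist*) survives.
(Only the surface reading survives: one fixed archivist with respect to all the relevant sonatas.)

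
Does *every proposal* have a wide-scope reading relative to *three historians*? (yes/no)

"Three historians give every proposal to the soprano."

Both DPs are arguments of the same predicate; there is no clause or island boundary between them.
Clause-internal QR can adjoin the lower DP above the subject, yielding the inverse reading.
So *every proposal* > *three historians* is among the available readings.

Yes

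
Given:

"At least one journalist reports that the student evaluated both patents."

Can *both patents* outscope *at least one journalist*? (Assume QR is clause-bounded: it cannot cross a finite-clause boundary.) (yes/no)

Structurally, *both patents* is inside the finite complement clause *that the student evaluated both patents*.
With QR restricted to its own tensed clause, the embedded quantifier cannot reach a matrix scope position.
So the wide-scope reading for *both patents* is blocked.
(Only the surface reading survives: one fixed journalist with respect to all the relevant patents.)

No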